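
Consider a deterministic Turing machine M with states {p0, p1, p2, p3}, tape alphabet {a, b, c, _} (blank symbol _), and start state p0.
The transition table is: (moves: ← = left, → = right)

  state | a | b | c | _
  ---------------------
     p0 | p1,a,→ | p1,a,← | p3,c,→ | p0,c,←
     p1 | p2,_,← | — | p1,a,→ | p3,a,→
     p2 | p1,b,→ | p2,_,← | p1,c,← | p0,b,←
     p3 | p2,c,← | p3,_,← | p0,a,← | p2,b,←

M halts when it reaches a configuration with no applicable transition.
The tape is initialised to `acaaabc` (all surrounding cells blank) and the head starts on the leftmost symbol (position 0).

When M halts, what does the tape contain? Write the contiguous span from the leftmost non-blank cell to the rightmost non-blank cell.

bbb_c_c

p0 | [a]caaabc   read a → write a, move →, go to p1
p1 | a[c]aaabc   read c → write a, move →, go to p1
p1 | aa[a]aabc   read a → write _, move ←, go to p2
p2 | a[a]_aabc   read a → write b, move →, go to p1
p1 | ab[_]aabc   read _ → write a, move →, go to p3
p3 | aba[a]abc   read a → write c, move ←, go to p2
p2 | ab[a]cabc   read a → write b, move →, go to p1
p1 | abb[c]abc   read c → write a, move →, go to p1
p1 | abba[a]bc   read a → write _, move ←, go to p2
p2 | abb[a]_bc   read a → write b, move →, go to p1
p1 | abbb[_]bc   read _ → write a, move →, go to p3
p3 | abbba[b]c   read b → write _, move ←, go to p3
p3 | abbb[a]_c   read a → write c, move ←, go to p2
p2 | abb[b]c_c   read b → write _, move ←, go to p2
p2 | ab[b]_c_c   read b → write _, move ←, go to p2
p2 | a[b]__c_c   read b → write _, move ←, go to p2
p2 | [a]___c_c   read a → write b, move →, go to p1
p1 | b[_]__c_c   read _ → write a, move →, go to p3
p3 | ba[_]_c_c   read _ → write b, move ←, go to p2
p2 | b[a]b_c_c   read a → write b, move →, go to p1
p1 | bb[b]_c_c
The non-blank tape span at halt is bbb_c_c.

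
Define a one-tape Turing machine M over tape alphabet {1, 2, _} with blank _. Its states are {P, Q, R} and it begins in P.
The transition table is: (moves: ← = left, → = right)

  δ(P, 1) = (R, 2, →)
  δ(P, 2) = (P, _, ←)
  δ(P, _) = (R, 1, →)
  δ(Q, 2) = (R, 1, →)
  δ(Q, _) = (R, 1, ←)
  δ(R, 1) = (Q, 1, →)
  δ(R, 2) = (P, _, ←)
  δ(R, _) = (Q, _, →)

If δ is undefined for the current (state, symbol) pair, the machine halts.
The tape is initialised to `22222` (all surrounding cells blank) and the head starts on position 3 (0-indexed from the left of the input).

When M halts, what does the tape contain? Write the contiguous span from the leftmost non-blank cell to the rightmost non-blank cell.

1_1__2

P | _222[2]2   read 2 → write _, move ←, go to P
P | _22[2]_2   read 2 → write _, move ←, go to P
P | _2[2]__2   read 2 → write _, move ←, go to P
P | _[2]___2   read 2 → write _, move ←, go to P
P | [_]____2   read _ → write 1, move →, go to R
R | 1[_]___2   read _ → write _, move →, go to Q
Q | 1_[_]__2   read _ → write 1, move ←, go to R
R | 1[_]1__2   read _ → write _, move →, go to Q
Q | 1_[1]__2
The non-blank tape span at halt is 1_1__2.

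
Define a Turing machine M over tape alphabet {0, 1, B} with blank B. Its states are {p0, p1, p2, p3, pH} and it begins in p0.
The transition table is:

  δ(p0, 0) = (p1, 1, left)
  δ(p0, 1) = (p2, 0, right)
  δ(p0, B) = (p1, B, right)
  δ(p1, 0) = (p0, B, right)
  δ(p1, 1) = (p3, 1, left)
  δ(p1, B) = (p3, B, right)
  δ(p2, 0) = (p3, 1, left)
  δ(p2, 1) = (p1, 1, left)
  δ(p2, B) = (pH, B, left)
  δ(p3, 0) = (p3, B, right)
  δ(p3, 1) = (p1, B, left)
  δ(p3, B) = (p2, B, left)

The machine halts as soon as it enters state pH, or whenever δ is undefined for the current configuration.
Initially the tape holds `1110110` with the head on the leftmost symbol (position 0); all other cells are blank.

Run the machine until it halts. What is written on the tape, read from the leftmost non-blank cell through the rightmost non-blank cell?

110

p0 | [1]110110   read 1 → write 0, move right, go to p2
p2 | 0[1]10110   read 1 → write 1, move left, go to p1
p1 | [0]110110   read 0 → write B, move right, go to p0
p0 | B[1]10110   read 1 → write 0, move right, go to p2
p2 | B0[1]0110   read 1 → write 1, move left, go to p1
p1 | B[0]10110   read 0 → write B, move right, go to p0
p0 | BB[1]0110   read 1 → write 0, move right, go to p2
p2 | BB0[0]110   read 0 → write 1, move left, go to p3
p3 | BB[0]1110   read 0 → write B, move right, go to p3
p3 | BBB[1]110   read 1 → write B, move left, go to p1
p1 | BB[B]B110   read B → write B, move right, go to p3
p3 | BBB[B]110   read B → write B, move left, go to p2
p2 | BB[B]B110   read B → write B, move left, go to pH
pH | B[B]BB110
The non-blank tape span at halt is 110.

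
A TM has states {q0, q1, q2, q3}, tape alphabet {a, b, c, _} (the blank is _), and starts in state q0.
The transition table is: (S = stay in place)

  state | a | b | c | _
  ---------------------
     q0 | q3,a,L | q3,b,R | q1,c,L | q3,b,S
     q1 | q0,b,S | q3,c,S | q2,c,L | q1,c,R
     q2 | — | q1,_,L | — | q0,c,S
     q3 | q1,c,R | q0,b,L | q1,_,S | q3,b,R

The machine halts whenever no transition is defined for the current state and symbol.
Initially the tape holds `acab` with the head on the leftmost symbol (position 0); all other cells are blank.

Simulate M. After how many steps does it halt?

4

q0 | _[a]cab   read a → write a, move L, go to q3
q3 | [_]acab   read _ → write b, move R, go to q3
q3 | b[a]cab   read a → write c, move R, go to q1
q1 | bc[c]ab   read c → write c, move L, go to q2
q2 | b[c]cab
M halts after 4 transitions.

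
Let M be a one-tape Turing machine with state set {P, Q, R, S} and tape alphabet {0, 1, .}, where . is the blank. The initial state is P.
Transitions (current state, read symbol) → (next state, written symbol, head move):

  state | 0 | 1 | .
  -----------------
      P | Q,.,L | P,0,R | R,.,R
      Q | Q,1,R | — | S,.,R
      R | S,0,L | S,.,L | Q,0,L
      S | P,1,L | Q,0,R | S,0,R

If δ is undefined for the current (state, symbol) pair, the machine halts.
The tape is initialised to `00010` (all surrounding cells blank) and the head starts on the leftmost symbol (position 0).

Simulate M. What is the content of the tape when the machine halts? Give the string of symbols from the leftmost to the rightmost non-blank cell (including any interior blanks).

state=P head=0 tape=.[0]0010   (P,0)→(Q,.,L)
state=Q head=-1 tape=[.].0010   (Q,.)→(S,.,R)
state=S head=0 tape=.[.]0010   (S,.)→(S,0,R)
state=S head=1 tape=.0[0]010   (S,0)→(P,1,L)
state=P head=0 tape=.[0]1010   (P,0)→(Q,.,L)
state=Q head=-1 tape=[.].1010   (Q,.)→(S,.,R)
state=S head=0 tape=.[.]1010   (S,.)→(S,0,R)
state=S head=1 tape=.0[1]010   (S,1)→(Q,0,R)
state=Q head=2 tape=.00[0]10   (Q,0)→(Q,1,R)
state=Q head=3 tape=.001[1]0
The non-blank tape span at halt is 00110.

00110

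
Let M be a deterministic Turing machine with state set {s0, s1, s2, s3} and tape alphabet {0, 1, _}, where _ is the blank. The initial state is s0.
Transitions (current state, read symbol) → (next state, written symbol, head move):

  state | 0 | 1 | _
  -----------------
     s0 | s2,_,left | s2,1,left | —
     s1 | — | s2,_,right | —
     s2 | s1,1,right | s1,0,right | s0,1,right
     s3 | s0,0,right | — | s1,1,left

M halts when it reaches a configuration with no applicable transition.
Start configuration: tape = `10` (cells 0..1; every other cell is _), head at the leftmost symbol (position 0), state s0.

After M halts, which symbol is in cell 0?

_

state=s0 head=0 tape=_[1]0_   (s0,1)→(s2,1,left)
state=s2 head=-1 tape=[_]10_   (s2,_)→(s0,1,right)
state=s0 head=0 tape=1[1]0_   (s0,1)→(s2,1,left)
state=s2 head=-1 tape=[1]10_   (s2,1)→(s1,0,right)
state=s1 head=0 tape=0[1]0_   (s1,1)→(s2,_,right)
state=s2 head=1 tape=0_[0]_   (s2,0)→(s1,1,right)
state=s1 head=2 tape=0_1[_]
Cell 0 holds _ when M halts.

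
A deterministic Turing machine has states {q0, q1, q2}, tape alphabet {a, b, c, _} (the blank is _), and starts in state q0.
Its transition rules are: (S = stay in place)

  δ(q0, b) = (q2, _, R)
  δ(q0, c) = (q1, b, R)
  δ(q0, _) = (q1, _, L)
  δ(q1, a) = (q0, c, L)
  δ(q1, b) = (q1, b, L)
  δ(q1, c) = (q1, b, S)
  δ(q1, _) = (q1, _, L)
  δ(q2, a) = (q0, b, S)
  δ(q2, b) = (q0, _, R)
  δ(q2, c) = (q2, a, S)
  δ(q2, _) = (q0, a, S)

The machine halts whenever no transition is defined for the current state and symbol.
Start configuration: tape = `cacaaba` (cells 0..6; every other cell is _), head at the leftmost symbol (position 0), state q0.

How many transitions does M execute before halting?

14

state=q0 head=0 tape=[c]acaaba   (q0,c)→(q1,b,R)
state=q1 head=1 tape=b[a]caaba   (q1,a)→(q0,c,L)
state=q0 head=0 tape=[b]ccaaba   (q0,b)→(q2,_,R)
state=q2 head=1 tape=_[c]caaba   (q2,c)→(q2,a,S)
state=q2 head=1 tape=_[a]caaba   (q2,a)→(q0,b,S)
state=q0 head=1 tape=_[b]caaba   (q0,b)→(q2,_,R)
state=q2 head=2 tape=__[c]aaba   (q2,c)→(q2,a,S)
state=q2 head=2 tape=__[a]aaba   (q2,a)→(q0,b,S)
state=q0 head=2 tape=__[b]aaba   (q0,b)→(q2,_,R)
state=q2 head=3 tape=___[a]aba   (q2,a)→(q0,b,S)
state=q0 head=3 tape=___[b]aba   (q0,b)→(q2,_,R)
state=q2 head=4 tape=____[a]ba   (q2,a)→(q0,b,S)
state=q0 head=4 tape=____[b]ba   (q0,b)→(q2,_,R)
state=q2 head=5 tape=_____[b]a   (q2,b)→(q0,_,R)
state=q0 head=6 tape=______[a]
M halts after 14 transitions.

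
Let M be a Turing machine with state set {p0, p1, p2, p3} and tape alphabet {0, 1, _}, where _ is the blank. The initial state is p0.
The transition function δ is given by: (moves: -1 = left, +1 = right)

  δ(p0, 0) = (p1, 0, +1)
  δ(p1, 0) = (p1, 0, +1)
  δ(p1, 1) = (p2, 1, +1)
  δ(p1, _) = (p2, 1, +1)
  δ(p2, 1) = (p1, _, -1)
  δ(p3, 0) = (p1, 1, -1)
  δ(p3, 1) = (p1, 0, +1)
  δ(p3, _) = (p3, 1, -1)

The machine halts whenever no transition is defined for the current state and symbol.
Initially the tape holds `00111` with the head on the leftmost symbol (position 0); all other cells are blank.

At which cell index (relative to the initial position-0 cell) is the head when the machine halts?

3

p0 | [0]0111   read 0 → write 0, move +1, go to p1
p1 | 0[0]111   read 0 → write 0, move +1, go to p1
p1 | 00[1]11   read 1 → write 1, move +1, go to p2
p2 | 001[1]1   read 1 → write _, move -1, go to p1
p1 | 00[1]_1   read 1 → write 1, move +1, go to p2
p2 | 001[_]1
At halt the head is at cell 3.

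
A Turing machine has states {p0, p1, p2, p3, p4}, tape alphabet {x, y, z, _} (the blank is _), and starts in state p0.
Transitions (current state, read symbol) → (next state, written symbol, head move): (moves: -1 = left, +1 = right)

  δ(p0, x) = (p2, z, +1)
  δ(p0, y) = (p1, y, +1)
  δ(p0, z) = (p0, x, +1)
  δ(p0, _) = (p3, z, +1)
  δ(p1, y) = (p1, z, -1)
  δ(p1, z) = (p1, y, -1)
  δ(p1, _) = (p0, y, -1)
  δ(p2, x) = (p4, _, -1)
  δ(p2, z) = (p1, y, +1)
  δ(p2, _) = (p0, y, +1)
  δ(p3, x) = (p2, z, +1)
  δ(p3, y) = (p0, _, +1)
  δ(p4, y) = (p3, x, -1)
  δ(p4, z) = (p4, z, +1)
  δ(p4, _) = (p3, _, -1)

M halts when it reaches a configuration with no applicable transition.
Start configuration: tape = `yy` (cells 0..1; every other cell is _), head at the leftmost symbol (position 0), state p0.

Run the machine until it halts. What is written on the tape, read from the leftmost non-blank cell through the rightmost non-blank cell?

z_xxz

p0 | __[y]y__   read y → write y, move +1, go to p1
p1 | __y[y]__   read y → write z, move -1, go to p1
p1 | __[y]z__   read y → write z, move -1, go to p1
p1 | _[_]zz__   read _ → write y, move -1, go to p0
p0 | [_]yzz__   read _ → write z, move +1, go to p3
p3 | z[y]zz__   read y → write _, move +1, go to p0
p0 | z_[z]z__   read z → write x, move +1, go to p0
p0 | z_x[z]__   read z → write x, move +1, go to p0
p0 | z_xx[_]_   read _ → write z, move +1, go to p3
p3 | z_xxz[_]
The non-blank tape span at halt is z_xxz.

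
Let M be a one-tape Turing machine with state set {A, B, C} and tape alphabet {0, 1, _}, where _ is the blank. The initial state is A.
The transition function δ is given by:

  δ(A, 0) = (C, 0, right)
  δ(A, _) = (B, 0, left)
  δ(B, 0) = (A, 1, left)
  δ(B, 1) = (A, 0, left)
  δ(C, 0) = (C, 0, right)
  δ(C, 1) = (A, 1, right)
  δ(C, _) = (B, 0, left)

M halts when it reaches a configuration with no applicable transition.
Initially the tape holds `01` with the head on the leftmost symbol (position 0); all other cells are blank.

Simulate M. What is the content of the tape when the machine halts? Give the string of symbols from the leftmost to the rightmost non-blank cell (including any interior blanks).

00110

A | [0]1___   read 0 → write 0, move right, go to C
C | 0[1]___   read 1 → write 1, move right, go to A
A | 01[_]__   read _ → write 0, move left, go to B
B | 0[1]0__   read 1 → write 0, move left, go to A
A | [0]00__   read 0 → write 0, move right, go to C
C | 0[0]0__   read 0 → write 0, move right, go to C
C | 00[0]__   read 0 → write 0, move right, go to C
C | 000[_]_   read _ → write 0, move left, go to B
B | 00[0]0_   read 0 → write 1, move left, go to A
A | 0[0]10_   read 0 → write 0, move right, go to C
C | 00[1]0_   read 1 → write 1, move right, go to A
A | 001[0]_   read 0 → write 0, move right, go to C
C | 0010[_]   read _ → write 0, move left, go to B
B | 001[0]0   read 0 → write 1, move left, go to A
A | 00[1]10
The non-blank tape span at halt is 00110.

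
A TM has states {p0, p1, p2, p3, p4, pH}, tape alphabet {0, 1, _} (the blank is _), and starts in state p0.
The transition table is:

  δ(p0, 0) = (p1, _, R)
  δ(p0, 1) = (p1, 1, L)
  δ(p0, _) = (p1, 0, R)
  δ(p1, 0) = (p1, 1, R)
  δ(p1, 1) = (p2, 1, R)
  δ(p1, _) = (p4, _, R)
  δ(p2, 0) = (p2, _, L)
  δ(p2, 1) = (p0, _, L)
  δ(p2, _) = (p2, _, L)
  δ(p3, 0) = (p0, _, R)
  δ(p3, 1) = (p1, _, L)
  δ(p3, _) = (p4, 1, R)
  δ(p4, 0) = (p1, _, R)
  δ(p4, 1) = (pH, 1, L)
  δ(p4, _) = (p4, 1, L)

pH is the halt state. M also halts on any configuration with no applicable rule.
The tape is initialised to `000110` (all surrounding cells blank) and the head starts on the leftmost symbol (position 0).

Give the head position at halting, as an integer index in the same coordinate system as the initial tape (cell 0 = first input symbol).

p0 | [0]00110   read 0 → write _, move R, go to p1
p1 | _[0]0110   read 0 → write 1, move R, go to p1
p1 | _1[0]110   read 0 → write 1, move R, go to p1
p1 | _11[1]10   read 1 → write 1, move R, go to p2
p2 | _111[1]0   read 1 → write _, move L, go to p0
p0 | _11[1]_0   read 1 → write 1, move L, go to p1
p1 | _1[1]1_0   read 1 → write 1, move R, go to p2
p2 | _11[1]_0   read 1 → write _, move L, go to p0
p0 | _1[1]__0   read 1 → write 1, move L, go to p1
p1 | _[1]1__0   read 1 → write 1, move R, go to p2
p2 | _1[1]__0   read 1 → write _, move L, go to p0
p0 | _[1]___0   read 1 → write 1, move L, go to p1
p1 | [_]1___0   read _ → write _, move R, go to p4
p4 | _[1]___0   read 1 → write 1, move L, go to pH
pH | [_]1___0
At halt the head is at cell 0.

0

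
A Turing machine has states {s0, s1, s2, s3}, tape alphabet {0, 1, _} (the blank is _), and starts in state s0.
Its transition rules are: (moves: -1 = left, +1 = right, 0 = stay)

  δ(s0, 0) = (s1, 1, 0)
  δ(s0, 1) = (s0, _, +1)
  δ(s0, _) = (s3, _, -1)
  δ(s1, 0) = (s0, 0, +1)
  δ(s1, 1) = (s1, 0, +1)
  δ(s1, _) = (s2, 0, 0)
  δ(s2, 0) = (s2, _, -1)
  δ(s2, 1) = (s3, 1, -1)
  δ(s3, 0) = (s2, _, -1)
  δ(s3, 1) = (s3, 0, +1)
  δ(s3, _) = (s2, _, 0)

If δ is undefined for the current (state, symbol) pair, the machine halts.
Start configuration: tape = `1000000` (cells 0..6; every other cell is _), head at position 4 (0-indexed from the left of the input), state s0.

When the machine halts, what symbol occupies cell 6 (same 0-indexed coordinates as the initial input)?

state=s0 head=4 tape=_1000[0]00_   (s0,0)→(s1,1,0)
state=s1 head=4 tape=_1000[1]00_   (s1,1)→(s1,0,+1)
state=s1 head=5 tape=_10000[0]0_   (s1,0)→(s0,0,+1)
state=s0 head=6 tape=_100000[0]_   (s0,0)→(s1,1,0)
state=s1 head=6 tape=_100000[1]_   (s1,1)→(s1,0,+1)
state=s1 head=7 tape=_1000000[_]   (s1,_)→(s2,0,0)
state=s2 head=7 tape=_1000000[0]   (s2,0)→(s2,_,-1)
state=s2 head=6 tape=_100000[0]_   (s2,0)→(s2,_,-1)
state=s2 head=5 tape=_10000[0]__   (s2,0)→(s2,_,-1)
state=s2 head=4 tape=_1000[0]___   (s2,0)→(s2,_,-1)
state=s2 head=3 tape=_100[0]____   (s2,0)→(s2,_,-1)
state=s2 head=2 tape=_10[0]_____   (s2,0)→(s2,_,-1)
state=s2 head=1 tape=_1[0]______   (s2,0)→(s2,_,-1)
state=s2 head=0 tape=_[1]_______   (s2,1)→(s3,1,-1)
state=s3 head=-1 tape=[_]1_______   (s3,_)→(s2,_,0)
state=s2 head=-1 tape=[_]1_______
Cell 6 holds _ when M halts.

_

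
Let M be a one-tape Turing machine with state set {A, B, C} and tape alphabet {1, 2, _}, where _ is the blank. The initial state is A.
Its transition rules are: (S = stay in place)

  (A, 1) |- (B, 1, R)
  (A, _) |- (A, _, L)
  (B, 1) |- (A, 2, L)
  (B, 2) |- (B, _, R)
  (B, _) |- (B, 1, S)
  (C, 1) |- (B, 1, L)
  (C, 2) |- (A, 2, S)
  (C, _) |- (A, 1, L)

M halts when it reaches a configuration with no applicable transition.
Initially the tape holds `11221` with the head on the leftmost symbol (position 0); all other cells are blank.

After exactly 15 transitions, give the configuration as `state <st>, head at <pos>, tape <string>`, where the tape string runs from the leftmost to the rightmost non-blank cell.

A | [1]1221   read 1 → write 1, move R, go to B
B | 1[1]221   read 1 → write 2, move L, go to A
A | [1]2221   read 1 → write 1, move R, go to B
B | 1[2]221   read 2 → write _, move R, go to B
B | 1_[2]21   read 2 → write _, move R, go to B
B | 1__[2]1   read 2 → write _, move R, go to B
B | 1___[1]   read 1 → write 2, move L, go to A
A | 1__[_]2   read _ → write _, move L, go to A
A | 1_[_]_2   read _ → write _, move L, go to A
A | 1[_]__2   read _ → write _, move L, go to A
A | [1]___2   read 1 → write 1, move R, go to B
B | 1[_]__2   read _ → write 1, move S, go to B
B | 1[1]__2   read 1 → write 2, move L, go to A
A | [1]2__2   read 1 → write 1, move R, go to B
B | 1[2]__2   read 2 → write _, move R, go to B
B | 1_[_]_2
After 15 steps: state B, head at 2, tape 1___2.

state B, head at 2, tape 1___2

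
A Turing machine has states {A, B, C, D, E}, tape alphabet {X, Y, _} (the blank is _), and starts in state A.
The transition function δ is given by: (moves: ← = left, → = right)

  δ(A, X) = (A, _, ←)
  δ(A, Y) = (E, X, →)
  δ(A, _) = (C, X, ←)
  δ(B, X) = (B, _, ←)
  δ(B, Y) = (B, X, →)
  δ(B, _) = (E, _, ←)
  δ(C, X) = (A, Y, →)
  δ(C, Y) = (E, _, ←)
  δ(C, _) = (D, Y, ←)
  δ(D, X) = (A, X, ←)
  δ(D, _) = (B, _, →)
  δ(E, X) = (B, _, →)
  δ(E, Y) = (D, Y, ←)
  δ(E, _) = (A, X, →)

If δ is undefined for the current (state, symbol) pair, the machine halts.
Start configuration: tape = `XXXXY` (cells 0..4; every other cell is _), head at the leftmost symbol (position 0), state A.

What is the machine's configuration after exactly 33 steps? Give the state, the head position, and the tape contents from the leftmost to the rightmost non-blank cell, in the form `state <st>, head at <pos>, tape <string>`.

A | ____[X]XXXY   read X → write _, move ←, go to A
A | ___[_]_XXXY   read _ → write X, move ←, go to C
C | __[_]X_XXXY   read _ → write Y, move ←, go to D
D | _[_]YX_XXXY   read _ → write _, move →, go to B
B | __[Y]X_XXXY   read Y → write X, move →, go to B
B | __X[X]_XXXY   read X → write _, move ←, go to B
B | __[X]__XXXY   read X → write _, move ←, go to B
B | _[_]___XXXY   read _ → write _, move ←, go to E
E | [_]____XXXY   read _ → write X, move →, go to A
A | X[_]___XXXY   read _ → write X, move ←, go to C
C | [X]X___XXXY   read X → write Y, move →, go to A
A | Y[X]___XXXY   read X → write _, move ←, go to A
A | [Y]____XXXY   read Y → write X, move →, go to E
E | X[_]___XXXY   read _ → write X, move →, go to A
A | XX[_]__XXXY   read _ → write X, move ←, go to C
C | X[X]X__XXXY   read X → write Y, move →, go to A
A | XY[X]__XXXY   read X → write _, move ←, go to A
A | X[Y]___XXXY   read Y → write X, move →, go to E
E | XX[_]__XXXY   read _ → write X, move →, go to A
A | XXX[_]_XXXY   read _ → write X, move ←, go to C
C | XX[X]X_XXXY   read X → write Y, move →, go to A
A | XXY[X]_XXXY   read X → write _, move ←, go to A
A | XX[Y]__XXXY   read Y → write X, move →, go to E
E | XXX[_]_XXXY   read _ → write X, move →, go to A
A | XXXX[_]XXXY   read _ → write X, move ←, go to C
C | XXX[X]XXXXY   read X → write Y, move →, go to A
A | XXXY[X]XXXY   read X → write _, move ←, go to A
A | XXX[Y]_XXXY   read Y → write X, move →, go to E
E | XXXX[_]XXXY   read _ → write X, move →, go to A
A | XXXXX[X]XXY   read X → write _, move ←, go to A
A | XXXX[X]_XXY   read X → write _, move ←, go to A
A | XXX[X]__XXY   read X → write _, move ←, go to A
A | XX[X]___XXY   read X → write _, move ←, go to A
A | X[X]____XXY
After 33 steps: state A, head at -3, tape XX____XXY.

state A, head at -3, tape XX____XXY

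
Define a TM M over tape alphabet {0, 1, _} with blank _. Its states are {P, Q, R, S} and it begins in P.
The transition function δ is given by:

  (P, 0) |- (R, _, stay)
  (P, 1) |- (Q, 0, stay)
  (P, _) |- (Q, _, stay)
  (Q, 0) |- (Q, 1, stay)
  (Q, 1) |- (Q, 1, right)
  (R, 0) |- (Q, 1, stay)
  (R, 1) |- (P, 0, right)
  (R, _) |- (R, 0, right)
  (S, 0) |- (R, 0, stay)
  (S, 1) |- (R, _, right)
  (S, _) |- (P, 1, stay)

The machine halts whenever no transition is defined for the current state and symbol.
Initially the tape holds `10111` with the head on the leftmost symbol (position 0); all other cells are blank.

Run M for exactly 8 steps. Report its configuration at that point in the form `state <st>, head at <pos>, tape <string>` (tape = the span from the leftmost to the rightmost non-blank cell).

state Q, head at 5, tape 11111

P | [1]0111_   read 1 → write 0, move stay, go to Q
Q | [0]0111_   read 0 → write 1, move stay, go to Q
Q | [1]0111_   read 1 → write 1, move right, go to Q
Q | 1[0]111_   read 0 → write 1, move stay, go to Q
Q | 1[1]111_   read 1 → write 1, move right, go to Q
Q | 11[1]11_   read 1 → write 1, move right, go to Q
Q | 111[1]1_   read 1 → write 1, move right, go to Q
Q | 1111[1]_   read 1 → write 1, move right, go to Q
Q | 11111[_]
After 8 steps: state Q, head at 5, tape 11111.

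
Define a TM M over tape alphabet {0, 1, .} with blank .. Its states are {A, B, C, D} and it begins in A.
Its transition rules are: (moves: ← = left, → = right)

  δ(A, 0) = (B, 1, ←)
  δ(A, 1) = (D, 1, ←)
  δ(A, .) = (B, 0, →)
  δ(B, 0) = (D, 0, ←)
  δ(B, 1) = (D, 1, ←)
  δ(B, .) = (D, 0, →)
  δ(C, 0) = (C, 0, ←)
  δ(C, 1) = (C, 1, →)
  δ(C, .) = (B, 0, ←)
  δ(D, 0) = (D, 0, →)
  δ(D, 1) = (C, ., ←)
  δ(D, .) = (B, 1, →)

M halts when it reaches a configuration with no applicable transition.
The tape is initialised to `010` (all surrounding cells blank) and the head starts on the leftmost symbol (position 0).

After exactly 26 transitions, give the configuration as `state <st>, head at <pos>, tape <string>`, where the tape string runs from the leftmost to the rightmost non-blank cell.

state=A head=0 tape=.....[0]10   (A,0)→(B,1,←)
state=B head=-1 tape=....[.]110   (B,.)→(D,0,→)
state=D head=0 tape=....0[1]10   (D,1)→(C,.,←)
state=C head=-1 tape=....[0].10   (C,0)→(C,0,←)
state=C head=-2 tape=...[.]0.10   (C,.)→(B,0,←)
state=B head=-3 tape=..[.]00.10   (B,.)→(D,0,→)
state=D head=-2 tape=..0[0]0.10   (D,0)→(D,0,→)
state=D head=-1 tape=..00[0].10   (D,0)→(D,0,→)
state=D head=0 tape=..000[.]10   (D,.)→(B,1,→)
state=B head=1 tape=..0001[1]0   (B,1)→(D,1,←)
state=D head=0 tape=..000[1]10   (D,1)→(C,.,←)
state=C head=-1 tape=..00[0].10   (C,0)→(C,0,←)
state=C head=-2 tape=..0[0]0.10   (C,0)→(C,0,←)
state=C head=-3 tape=..[0]00.10   (C,0)→(C,0,←)
state=C head=-4 tape=.[.]000.10   (C,.)→(B,0,←)
state=B head=-5 tape=[.]0000.10   (B,.)→(D,0,→)
state=D head=-4 tape=0[0]000.10   (D,0)→(D,0,→)
state=D head=-3 tape=00[0]00.10   (D,0)→(D,0,→)
state=D head=-2 tape=000[0]0.10   (D,0)→(D,0,→)
state=D head=-1 tape=0000[0].10   (D,0)→(D,0,→)
state=D head=0 tape=00000[.]10   (D,.)→(B,1,→)
state=B head=1 tape=000001[1]0   (B,1)→(D,1,←)
state=D head=0 tape=00000[1]10   (D,1)→(C,.,←)
state=C head=-1 tape=0000[0].10   (C,0)→(C,0,←)
state=C head=-2 tape=000[0]0.10   (C,0)→(C,0,←)
state=C head=-3 tape=00[0]00.10   (C,0)→(C,0,←)
state=C head=-4 tape=0[0]000.10
After 26 steps: state C, head at -4, tape 00000.10.

state C, head at -4, tape 00000.10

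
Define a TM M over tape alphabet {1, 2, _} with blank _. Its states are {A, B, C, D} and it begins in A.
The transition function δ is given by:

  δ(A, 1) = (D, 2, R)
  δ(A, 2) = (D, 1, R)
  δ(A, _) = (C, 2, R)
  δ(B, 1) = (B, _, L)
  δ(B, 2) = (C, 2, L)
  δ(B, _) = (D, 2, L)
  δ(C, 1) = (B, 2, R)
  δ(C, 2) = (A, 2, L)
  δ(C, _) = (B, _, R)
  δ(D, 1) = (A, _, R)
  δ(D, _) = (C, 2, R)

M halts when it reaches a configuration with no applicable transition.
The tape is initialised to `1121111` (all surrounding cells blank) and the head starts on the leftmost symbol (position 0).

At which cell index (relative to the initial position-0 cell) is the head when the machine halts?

A | [1]121111___   read 1 → write 2, move R, go to D
D | 2[1]21111___   read 1 → write _, move R, go to A
A | 2_[2]1111___   read 2 → write 1, move R, go to D
D | 2_1[1]111___   read 1 → write _, move R, go to A
A | 2_1_[1]11___   read 1 → write 2, move R, go to D
D | 2_1_2[1]1___   read 1 → write _, move R, go to A
A | 2_1_2_[1]___   read 1 → write 2, move R, go to D
D | 2_1_2_2[_]__   read _ → write 2, move R, go to C
C | 2_1_2_22[_]_   read _ → write _, move R, go to B
B | 2_1_2_22_[_]   read _ → write 2, move L, go to D
D | 2_1_2_22[_]2   read _ → write 2, move R, go to C
C | 2_1_2_222[2]   read 2 → write 2, move L, go to A
A | 2_1_2_22[2]2   read 2 → write 1, move R, go to D
D | 2_1_2_221[2]
At halt the head is at cell 9.

9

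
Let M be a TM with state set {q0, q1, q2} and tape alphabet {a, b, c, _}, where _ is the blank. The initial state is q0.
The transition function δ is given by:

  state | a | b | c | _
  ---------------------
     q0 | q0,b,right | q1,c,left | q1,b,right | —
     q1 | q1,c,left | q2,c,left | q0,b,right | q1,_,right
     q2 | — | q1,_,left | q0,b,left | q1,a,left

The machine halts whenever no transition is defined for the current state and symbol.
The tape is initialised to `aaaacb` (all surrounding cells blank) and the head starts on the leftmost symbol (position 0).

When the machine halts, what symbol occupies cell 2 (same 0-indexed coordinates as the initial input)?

_

state=q0 head=0 tape=_[a]aaacb   (q0,a)→(q0,b,right)
state=q0 head=1 tape=_b[a]aacb   (q0,a)→(q0,b,right)
state=q0 head=2 tape=_bb[a]acb   (q0,a)→(q0,b,right)
state=q0 head=3 tape=_bbb[a]cb   (q0,a)→(q0,b,right)
state=q0 head=4 tape=_bbbb[c]b   (q0,c)→(q1,b,right)
state=q1 head=5 tape=_bbbbb[b]   (q1,b)→(q2,c,left)
state=q2 head=4 tape=_bbbb[b]c   (q2,b)→(q1,_,left)
state=q1 head=3 tape=_bbb[b]_c   (q1,b)→(q2,c,left)
state=q2 head=2 tape=_bb[b]c_c   (q2,b)→(q1,_,left)
state=q1 head=1 tape=_b[b]_c_c   (q1,b)→(q2,c,left)
state=q2 head=0 tape=_[b]c_c_c   (q2,b)→(q1,_,left)
state=q1 head=-1 tape=[_]_c_c_c   (q1,_)→(q1,_,right)
state=q1 head=0 tape=_[_]c_c_c   (q1,_)→(q1,_,right)
state=q1 head=1 tape=__[c]_c_c   (q1,c)→(q0,b,right)
state=q0 head=2 tape=__b[_]c_c
Cell 2 holds _ when M halts.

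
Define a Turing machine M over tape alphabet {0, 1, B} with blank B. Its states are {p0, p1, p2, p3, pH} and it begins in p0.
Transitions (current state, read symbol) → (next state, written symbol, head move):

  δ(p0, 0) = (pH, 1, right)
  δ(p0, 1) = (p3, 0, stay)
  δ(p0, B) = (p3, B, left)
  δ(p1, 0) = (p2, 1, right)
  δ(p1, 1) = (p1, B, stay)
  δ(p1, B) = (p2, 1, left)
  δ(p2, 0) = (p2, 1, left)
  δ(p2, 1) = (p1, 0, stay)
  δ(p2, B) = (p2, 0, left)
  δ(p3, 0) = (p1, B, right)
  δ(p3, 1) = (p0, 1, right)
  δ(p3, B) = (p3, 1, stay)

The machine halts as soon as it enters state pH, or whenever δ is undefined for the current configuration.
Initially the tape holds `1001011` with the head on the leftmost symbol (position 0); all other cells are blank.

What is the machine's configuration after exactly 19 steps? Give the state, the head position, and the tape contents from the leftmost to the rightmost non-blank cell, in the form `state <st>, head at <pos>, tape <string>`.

state=p0 head=0 tape=[1]001011B   (p0,1)→(p3,0,stay)
state=p3 head=0 tape=[0]001011B   (p3,0)→(p1,B,right)
state=p1 head=1 tape=B[0]01011B   (p1,0)→(p2,1,right)
state=p2 head=2 tape=B1[0]1011B   (p2,0)→(p2,1,left)
state=p2 head=1 tape=B[1]11011B   (p2,1)→(p1,0,stay)
state=p1 head=1 tape=B[0]11011B   (p1,0)→(p2,1,right)
state=p2 head=2 tape=B1[1]1011B   (p2,1)→(p1,0,stay)
state=p1 head=2 tape=B1[0]1011B   (p1,0)→(p2,1,right)
state=p2 head=3 tape=B11[1]011B   (p2,1)→(p1,0,stay)
state=p1 head=3 tape=B11[0]011B   (p1,0)→(p2,1,right)
state=p2 head=4 tape=B111[0]11B   (p2,0)→(p2,1,left)
state=p2 head=3 tape=B11[1]111B   (p2,1)→(p1,0,stay)
state=p1 head=3 tape=B11[0]111B   (p1,0)→(p2,1,right)
state=p2 head=4 tape=B111[1]11B   (p2,1)→(p1,0,stay)
state=p1 head=4 tape=B111[0]11B   (p1,0)→(p2,1,right)
state=p2 head=5 tape=B1111[1]1B   (p2,1)→(p1,0,stay)
state=p1 head=5 tape=B1111[0]1B   (p1,0)→(p2,1,right)
state=p2 head=6 tape=B11111[1]B   (p2,1)→(p1,0,stay)
state=p1 head=6 tape=B11111[0]B   (p1,0)→(p2,1,right)
state=p2 head=7 tape=B111111[B]
After 19 steps: state p2, head at 7, tape 111111.

state p2, head at 7, tape 111111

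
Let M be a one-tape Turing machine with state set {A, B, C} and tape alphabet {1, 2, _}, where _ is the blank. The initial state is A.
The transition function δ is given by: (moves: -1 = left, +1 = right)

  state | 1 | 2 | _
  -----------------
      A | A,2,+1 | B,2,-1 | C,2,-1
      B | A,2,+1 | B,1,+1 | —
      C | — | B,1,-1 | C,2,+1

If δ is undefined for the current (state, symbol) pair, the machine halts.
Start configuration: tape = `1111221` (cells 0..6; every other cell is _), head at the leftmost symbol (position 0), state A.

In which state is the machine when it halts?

B

state=A head=0 tape=[1]111221__   (A,1)→(A,2,+1)
state=A head=1 tape=2[1]11221__   (A,1)→(A,2,+1)
state=A head=2 tape=22[1]1221__   (A,1)→(A,2,+1)
state=A head=3 tape=222[1]221__   (A,1)→(A,2,+1)
state=A head=4 tape=2222[2]21__   (A,2)→(B,2,-1)
state=B head=3 tape=222[2]221__   (B,2)→(B,1,+1)
state=B head=4 tape=2221[2]21__   (B,2)→(B,1,+1)
state=B head=5 tape=22211[2]1__   (B,2)→(B,1,+1)
state=B head=6 tape=222111[1]__   (B,1)→(A,2,+1)
state=A head=7 tape=2221112[_]_   (A,_)→(C,2,-1)
state=C head=6 tape=222111[2]2_   (C,2)→(B,1,-1)
state=B head=5 tape=22211[1]12_   (B,1)→(A,2,+1)
state=A head=6 tape=222112[1]2_   (A,1)→(A,2,+1)
state=A head=7 tape=2221122[2]_   (A,2)→(B,2,-1)
state=B head=6 tape=222112[2]2_   (B,2)→(B,1,+1)
state=B head=7 tape=2221121[2]_   (B,2)→(B,1,+1)
state=B head=8 tape=22211211[_]
No transition is defined for (B, _); M halts in state B.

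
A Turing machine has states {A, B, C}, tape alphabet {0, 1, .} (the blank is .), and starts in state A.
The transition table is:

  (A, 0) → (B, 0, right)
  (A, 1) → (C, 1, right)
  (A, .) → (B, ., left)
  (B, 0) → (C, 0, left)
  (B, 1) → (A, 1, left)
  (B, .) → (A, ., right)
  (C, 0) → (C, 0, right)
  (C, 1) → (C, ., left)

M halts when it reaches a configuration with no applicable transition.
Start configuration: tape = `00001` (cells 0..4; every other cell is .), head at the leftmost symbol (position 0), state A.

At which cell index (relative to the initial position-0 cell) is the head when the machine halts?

4

A | [0]0001   read 0 → write 0, move right, go to B
B | 0[0]001   read 0 → write 0, move left, go to C
C | [0]0001   read 0 → write 0, move right, go to C
C | 0[0]001   read 0 → write 0, move right, go to C
C | 00[0]01   read 0 → write 0, move right, go to C
C | 000[0]1   read 0 → write 0, move right, go to C
C | 0000[1]   read 1 → write ., move left, go to C
C | 000[0].   read 0 → write 0, move right, go to C
C | 0000[.]
At halt the head is at cell 4.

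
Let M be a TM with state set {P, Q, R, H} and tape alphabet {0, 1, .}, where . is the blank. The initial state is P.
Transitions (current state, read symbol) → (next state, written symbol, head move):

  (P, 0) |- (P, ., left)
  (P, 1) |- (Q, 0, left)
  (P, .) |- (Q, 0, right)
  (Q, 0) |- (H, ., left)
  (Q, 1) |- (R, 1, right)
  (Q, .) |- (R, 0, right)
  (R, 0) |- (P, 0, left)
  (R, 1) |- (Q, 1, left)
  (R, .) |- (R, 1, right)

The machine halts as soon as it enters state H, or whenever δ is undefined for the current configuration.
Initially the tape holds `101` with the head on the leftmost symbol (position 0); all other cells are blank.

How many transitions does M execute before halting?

15

state=P head=0 tape=...[1]01   (P,1)→(Q,0,left)
state=Q head=-1 tape=..[.]001   (Q,.)→(R,0,right)
state=R head=0 tape=..0[0]01   (R,0)→(P,0,left)
state=P head=-1 tape=..[0]001   (P,0)→(P,.,left)
state=P head=-2 tape=.[.].001   (P,.)→(Q,0,right)
state=Q head=-1 tape=.0[.]001   (Q,.)→(R,0,right)
state=R head=0 tape=.00[0]01   (R,0)→(P,0,left)
state=P head=-1 tape=.0[0]001   (P,0)→(P,.,left)
state=P head=-2 tape=.[0].001   (P,0)→(P,.,left)
state=P head=-3 tape=[.]..001   (P,.)→(Q,0,right)
state=Q head=-2 tape=0[.].001   (Q,.)→(R,0,right)
state=R head=-1 tape=00[.]001   (R,.)→(R,1,right)
state=R head=0 tape=001[0]01   (R,0)→(P,0,left)
state=P head=-1 tape=00[1]001   (P,1)→(Q,0,left)
state=Q head=-2 tape=0[0]0001   (Q,0)→(H,.,left)
state=H head=-3 tape=[0].0001
M halts after 15 transitions.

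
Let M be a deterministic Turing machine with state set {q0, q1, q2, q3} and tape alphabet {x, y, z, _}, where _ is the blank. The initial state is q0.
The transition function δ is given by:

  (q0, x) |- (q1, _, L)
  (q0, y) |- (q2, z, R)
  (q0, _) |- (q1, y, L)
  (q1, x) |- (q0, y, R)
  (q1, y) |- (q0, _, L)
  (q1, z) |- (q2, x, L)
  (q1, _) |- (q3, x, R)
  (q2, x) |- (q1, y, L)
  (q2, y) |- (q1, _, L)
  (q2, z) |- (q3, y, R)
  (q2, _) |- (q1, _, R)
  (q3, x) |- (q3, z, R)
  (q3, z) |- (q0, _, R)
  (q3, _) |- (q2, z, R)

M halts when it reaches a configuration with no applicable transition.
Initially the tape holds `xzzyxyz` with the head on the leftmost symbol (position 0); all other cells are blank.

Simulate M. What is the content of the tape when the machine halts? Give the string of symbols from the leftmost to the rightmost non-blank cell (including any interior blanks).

xz_yxy_z

state=q0 head=0 tape=_[x]zzyxyz   (q0,x)→(q1,_,L)
state=q1 head=-1 tape=[_]_zzyxyz   (q1,_)→(q3,x,R)
state=q3 head=0 tape=x[_]zzyxyz   (q3,_)→(q2,z,R)
state=q2 head=1 tape=xz[z]zyxyz   (q2,z)→(q3,y,R)
state=q3 head=2 tape=xzy[z]yxyz   (q3,z)→(q0,_,R)
state=q0 head=3 tape=xzy_[y]xyz   (q0,y)→(q2,z,R)
state=q2 head=4 tape=xzy_z[x]yz   (q2,x)→(q1,y,L)
state=q1 head=3 tape=xzy_[z]yyz   (q1,z)→(q2,x,L)
state=q2 head=2 tape=xzy[_]xyyz   (q2,_)→(q1,_,R)
state=q1 head=3 tape=xzy_[x]yyz   (q1,x)→(q0,y,R)
state=q0 head=4 tape=xzy_y[y]yz   (q0,y)→(q2,z,R)
state=q2 head=5 tape=xzy_yz[y]z   (q2,y)→(q1,_,L)
state=q1 head=4 tape=xzy_y[z]_z   (q1,z)→(q2,x,L)
state=q2 head=3 tape=xzy_[y]x_z   (q2,y)→(q1,_,L)
state=q1 head=2 tape=xzy[_]_x_z   (q1,_)→(q3,x,R)
state=q3 head=3 tape=xzyx[_]x_z   (q3,_)→(q2,z,R)
state=q2 head=4 tape=xzyxz[x]_z   (q2,x)→(q1,y,L)
state=q1 head=3 tape=xzyx[z]y_z   (q1,z)→(q2,x,L)
state=q2 head=2 tape=xzy[x]xy_z   (q2,x)→(q1,y,L)
state=q1 head=1 tape=xz[y]yxy_z   (q1,y)→(q0,_,L)
state=q0 head=0 tape=x[z]_yxy_z
The non-blank tape span at halt is xz_yxy_z.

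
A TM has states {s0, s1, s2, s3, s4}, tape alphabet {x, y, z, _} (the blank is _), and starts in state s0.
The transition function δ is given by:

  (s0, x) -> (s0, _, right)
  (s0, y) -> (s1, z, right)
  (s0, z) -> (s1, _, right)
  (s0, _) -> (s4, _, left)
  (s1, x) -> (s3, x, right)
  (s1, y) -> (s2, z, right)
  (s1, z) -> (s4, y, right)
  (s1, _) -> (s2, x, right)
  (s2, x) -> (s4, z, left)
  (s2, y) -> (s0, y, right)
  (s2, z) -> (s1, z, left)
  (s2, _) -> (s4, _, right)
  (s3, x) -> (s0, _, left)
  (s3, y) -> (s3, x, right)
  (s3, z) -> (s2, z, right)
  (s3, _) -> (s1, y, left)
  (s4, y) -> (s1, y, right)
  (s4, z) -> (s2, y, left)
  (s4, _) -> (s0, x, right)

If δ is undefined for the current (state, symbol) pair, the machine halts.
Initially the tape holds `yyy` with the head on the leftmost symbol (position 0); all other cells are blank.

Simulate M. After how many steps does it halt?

state=s0 head=0 tape=[y]yy____   (s0,y)→(s1,z,right)
state=s1 head=1 tape=z[y]y____   (s1,y)→(s2,z,right)
state=s2 head=2 tape=zz[y]____   (s2,y)→(s0,y,right)
state=s0 head=3 tape=zzy[_]___   (s0,_)→(s4,_,left)
state=s4 head=2 tape=zz[y]____   (s4,y)→(s1,y,right)
state=s1 head=3 tape=zzy[_]___   (s1,_)→(s2,x,right)
state=s2 head=4 tape=zzyx[_]__   (s2,_)→(s4,_,right)
state=s4 head=5 tape=zzyx_[_]_   (s4,_)→(s0,x,right)
state=s0 head=6 tape=zzyx_x[_]   (s0,_)→(s4,_,left)
state=s4 head=5 tape=zzyx_[x]_
M halts after 9 transitions.

9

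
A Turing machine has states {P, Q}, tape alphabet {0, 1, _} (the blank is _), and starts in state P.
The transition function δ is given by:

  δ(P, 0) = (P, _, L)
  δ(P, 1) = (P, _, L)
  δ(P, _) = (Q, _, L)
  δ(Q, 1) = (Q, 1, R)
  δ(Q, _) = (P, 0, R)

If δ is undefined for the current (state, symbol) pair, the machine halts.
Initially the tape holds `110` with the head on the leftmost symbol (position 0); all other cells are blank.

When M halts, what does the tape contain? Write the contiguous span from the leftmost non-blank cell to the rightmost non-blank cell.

P | __[1]10   read 1 → write _, move L, go to P
P | _[_]_10   read _ → write _, move L, go to Q
Q | [_]__10   read _ → write 0, move R, go to P
P | 0[_]_10   read _ → write _, move L, go to Q
Q | [0]__10
The non-blank tape span at halt is 0__10.

0__10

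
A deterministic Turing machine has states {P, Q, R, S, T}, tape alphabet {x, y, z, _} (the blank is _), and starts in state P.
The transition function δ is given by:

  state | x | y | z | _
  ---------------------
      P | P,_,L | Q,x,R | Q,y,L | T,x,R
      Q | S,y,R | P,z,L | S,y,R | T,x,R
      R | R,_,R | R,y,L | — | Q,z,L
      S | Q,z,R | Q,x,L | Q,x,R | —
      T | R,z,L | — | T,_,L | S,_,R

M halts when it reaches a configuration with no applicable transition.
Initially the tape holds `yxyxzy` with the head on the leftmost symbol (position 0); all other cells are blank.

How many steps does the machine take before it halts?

28

P | _[y]xyxzy___   read y → write x, move R, go to Q
Q | _x[x]yxzy___   read x → write y, move R, go to S
S | _xy[y]xzy___   read y → write x, move L, go to Q
Q | _x[y]xxzy___   read y → write z, move L, go to P
P | _[x]zxxzy___   read x → write _, move L, go to P
P | [_]_zxxzy___   read _ → write x, move R, go to T
T | x[_]zxxzy___   read _ → write _, move R, go to S
S | x_[z]xxzy___   read z → write x, move R, go to Q
Q | x_x[x]xzy___   read x → write y, move R, go to S
S | x_xy[x]zy___   read x → write z, move R, go to Q
Q | x_xyz[z]y___   read z → write y, move R, go to S
S | x_xyzy[y]___   read y → write x, move L, go to Q
Q | x_xyz[y]x___   read y → write z, move L, go to P
P | x_xy[z]zx___   read z → write y, move L, go to Q
Q | x_x[y]yzx___   read y → write z, move L, go to P
P | x_[x]zyzx___   read x → write _, move L, go to P
P | x[_]_zyzx___   read _ → write x, move R, go to T
T | xx[_]zyzx___   read _ → write _, move R, go to S
S | xx_[z]yzx___   read z → write x, move R, go to Q
Q | xx_x[y]zx___   read y → write z, move L, go to P
P | xx_[x]zzx___   read x → write _, move L, go to P
P | xx[_]_zzx___   read _ → write x, move R, go to T
T | xxx[_]zzx___   read _ → write _, move R, go to S
S | xxx_[z]zx___   read z → write x, move R, go to Q
Q | xxx_x[z]x___   read z → write y, move R, go to S
S | xxx_xy[x]___   read x → write z, move R, go to Q
Q | xxx_xyz[_]__   read _ → write x, move R, go to T
T | xxx_xyzx[_]_   read _ → write _, move R, go to S
S | xxx_xyzx_[_]
M halts after 28 transitions.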